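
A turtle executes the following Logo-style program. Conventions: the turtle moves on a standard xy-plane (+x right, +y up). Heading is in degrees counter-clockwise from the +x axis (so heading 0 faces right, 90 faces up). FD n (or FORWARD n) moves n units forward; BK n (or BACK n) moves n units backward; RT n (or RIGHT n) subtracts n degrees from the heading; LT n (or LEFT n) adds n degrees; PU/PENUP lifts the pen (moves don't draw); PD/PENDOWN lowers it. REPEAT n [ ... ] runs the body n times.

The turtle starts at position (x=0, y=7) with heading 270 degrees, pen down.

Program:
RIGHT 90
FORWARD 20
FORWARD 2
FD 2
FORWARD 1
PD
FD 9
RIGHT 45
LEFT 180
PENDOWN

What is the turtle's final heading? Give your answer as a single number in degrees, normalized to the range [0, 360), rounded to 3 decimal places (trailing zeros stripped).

Executing turtle program step by step:
Start: pos=(0,7), heading=270, pen down
RT 90: heading 270 -> 180
FD 20: (0,7) -> (-20,7) [heading=180, draw]
FD 2: (-20,7) -> (-22,7) [heading=180, draw]
FD 2: (-22,7) -> (-24,7) [heading=180, draw]
FD 1: (-24,7) -> (-25,7) [heading=180, draw]
PD: pen down
FD 9: (-25,7) -> (-34,7) [heading=180, draw]
RT 45: heading 180 -> 135
LT 180: heading 135 -> 315
PD: pen down
Final: pos=(-34,7), heading=315, 5 segment(s) drawn

Answer: 315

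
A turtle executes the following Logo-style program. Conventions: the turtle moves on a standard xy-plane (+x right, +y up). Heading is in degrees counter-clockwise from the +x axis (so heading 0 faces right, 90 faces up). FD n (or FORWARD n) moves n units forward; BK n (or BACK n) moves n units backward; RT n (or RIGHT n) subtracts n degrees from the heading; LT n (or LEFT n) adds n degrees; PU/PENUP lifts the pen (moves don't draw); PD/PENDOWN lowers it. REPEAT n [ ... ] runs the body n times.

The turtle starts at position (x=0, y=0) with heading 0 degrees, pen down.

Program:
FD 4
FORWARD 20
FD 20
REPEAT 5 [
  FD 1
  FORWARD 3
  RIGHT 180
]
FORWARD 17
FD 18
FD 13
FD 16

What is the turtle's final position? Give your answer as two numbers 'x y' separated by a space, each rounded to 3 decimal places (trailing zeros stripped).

Executing turtle program step by step:
Start: pos=(0,0), heading=0, pen down
FD 4: (0,0) -> (4,0) [heading=0, draw]
FD 20: (4,0) -> (24,0) [heading=0, draw]
FD 20: (24,0) -> (44,0) [heading=0, draw]
REPEAT 5 [
  -- iteration 1/5 --
  FD 1: (44,0) -> (45,0) [heading=0, draw]
  FD 3: (45,0) -> (48,0) [heading=0, draw]
  RT 180: heading 0 -> 180
  -- iteration 2/5 --
  FD 1: (48,0) -> (47,0) [heading=180, draw]
  FD 3: (47,0) -> (44,0) [heading=180, draw]
  RT 180: heading 180 -> 0
  -- iteration 3/5 --
  FD 1: (44,0) -> (45,0) [heading=0, draw]
  FD 3: (45,0) -> (48,0) [heading=0, draw]
  RT 180: heading 0 -> 180
  -- iteration 4/5 --
  FD 1: (48,0) -> (47,0) [heading=180, draw]
  FD 3: (47,0) -> (44,0) [heading=180, draw]
  RT 180: heading 180 -> 0
  -- iteration 5/5 --
  FD 1: (44,0) -> (45,0) [heading=0, draw]
  FD 3: (45,0) -> (48,0) [heading=0, draw]
  RT 180: heading 0 -> 180
]
FD 17: (48,0) -> (31,0) [heading=180, draw]
FD 18: (31,0) -> (13,0) [heading=180, draw]
FD 13: (13,0) -> (0,0) [heading=180, draw]
FD 16: (0,0) -> (-16,0) [heading=180, draw]
Final: pos=(-16,0), heading=180, 17 segment(s) drawn

Answer: -16 0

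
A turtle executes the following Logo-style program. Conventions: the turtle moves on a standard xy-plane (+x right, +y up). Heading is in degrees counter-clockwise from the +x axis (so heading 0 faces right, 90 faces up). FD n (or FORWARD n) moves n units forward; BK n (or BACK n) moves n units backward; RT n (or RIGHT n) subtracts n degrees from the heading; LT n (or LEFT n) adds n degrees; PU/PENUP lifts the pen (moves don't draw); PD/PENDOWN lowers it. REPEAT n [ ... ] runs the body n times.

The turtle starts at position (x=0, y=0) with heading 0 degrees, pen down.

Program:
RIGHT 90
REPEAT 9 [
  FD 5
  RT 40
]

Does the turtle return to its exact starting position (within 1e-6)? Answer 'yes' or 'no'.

Executing turtle program step by step:
Start: pos=(0,0), heading=0, pen down
RT 90: heading 0 -> 270
REPEAT 9 [
  -- iteration 1/9 --
  FD 5: (0,0) -> (0,-5) [heading=270, draw]
  RT 40: heading 270 -> 230
  -- iteration 2/9 --
  FD 5: (0,-5) -> (-3.214,-8.83) [heading=230, draw]
  RT 40: heading 230 -> 190
  -- iteration 3/9 --
  FD 5: (-3.214,-8.83) -> (-8.138,-9.698) [heading=190, draw]
  RT 40: heading 190 -> 150
  -- iteration 4/9 --
  FD 5: (-8.138,-9.698) -> (-12.468,-7.198) [heading=150, draw]
  RT 40: heading 150 -> 110
  -- iteration 5/9 --
  FD 5: (-12.468,-7.198) -> (-14.178,-2.5) [heading=110, draw]
  RT 40: heading 110 -> 70
  -- iteration 6/9 --
  FD 5: (-14.178,-2.5) -> (-12.468,2.198) [heading=70, draw]
  RT 40: heading 70 -> 30
  -- iteration 7/9 --
  FD 5: (-12.468,2.198) -> (-8.138,4.698) [heading=30, draw]
  RT 40: heading 30 -> 350
  -- iteration 8/9 --
  FD 5: (-8.138,4.698) -> (-3.214,3.83) [heading=350, draw]
  RT 40: heading 350 -> 310
  -- iteration 9/9 --
  FD 5: (-3.214,3.83) -> (0,0) [heading=310, draw]
  RT 40: heading 310 -> 270
]
Final: pos=(0,0), heading=270, 9 segment(s) drawn

Start position: (0, 0)
Final position: (0, 0)
Distance = 0; < 1e-6 -> CLOSED

Answer: yes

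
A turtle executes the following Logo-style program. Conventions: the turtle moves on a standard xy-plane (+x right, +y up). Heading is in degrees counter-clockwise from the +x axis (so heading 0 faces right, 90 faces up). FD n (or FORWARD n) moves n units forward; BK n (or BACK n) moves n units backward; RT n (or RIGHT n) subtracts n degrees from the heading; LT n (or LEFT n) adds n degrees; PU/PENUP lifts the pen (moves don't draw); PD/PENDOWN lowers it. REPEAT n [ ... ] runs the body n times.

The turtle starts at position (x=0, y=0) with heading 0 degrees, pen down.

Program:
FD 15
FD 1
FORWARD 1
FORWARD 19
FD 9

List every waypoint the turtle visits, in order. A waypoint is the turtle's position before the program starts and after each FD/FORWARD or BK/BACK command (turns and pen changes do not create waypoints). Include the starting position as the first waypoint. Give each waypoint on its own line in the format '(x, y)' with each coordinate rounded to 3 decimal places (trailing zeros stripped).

Answer: (0, 0)
(15, 0)
(16, 0)
(17, 0)
(36, 0)
(45, 0)

Derivation:
Executing turtle program step by step:
Start: pos=(0,0), heading=0, pen down
FD 15: (0,0) -> (15,0) [heading=0, draw]
FD 1: (15,0) -> (16,0) [heading=0, draw]
FD 1: (16,0) -> (17,0) [heading=0, draw]
FD 19: (17,0) -> (36,0) [heading=0, draw]
FD 9: (36,0) -> (45,0) [heading=0, draw]
Final: pos=(45,0), heading=0, 5 segment(s) drawn
Waypoints (6 total):
(0, 0)
(15, 0)
(16, 0)
(17, 0)
(36, 0)
(45, 0)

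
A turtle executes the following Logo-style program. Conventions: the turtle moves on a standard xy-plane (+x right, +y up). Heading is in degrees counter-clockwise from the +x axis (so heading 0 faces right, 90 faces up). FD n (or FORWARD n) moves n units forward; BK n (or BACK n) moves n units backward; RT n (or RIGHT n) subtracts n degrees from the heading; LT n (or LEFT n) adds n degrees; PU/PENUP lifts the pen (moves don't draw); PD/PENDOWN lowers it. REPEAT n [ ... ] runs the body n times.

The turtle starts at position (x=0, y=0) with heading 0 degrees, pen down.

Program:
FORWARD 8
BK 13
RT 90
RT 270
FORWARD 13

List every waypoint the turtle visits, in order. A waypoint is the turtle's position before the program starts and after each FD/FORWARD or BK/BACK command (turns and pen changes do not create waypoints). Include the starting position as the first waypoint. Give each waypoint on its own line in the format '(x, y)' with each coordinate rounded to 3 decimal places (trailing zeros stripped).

Answer: (0, 0)
(8, 0)
(-5, 0)
(8, 0)

Derivation:
Executing turtle program step by step:
Start: pos=(0,0), heading=0, pen down
FD 8: (0,0) -> (8,0) [heading=0, draw]
BK 13: (8,0) -> (-5,0) [heading=0, draw]
RT 90: heading 0 -> 270
RT 270: heading 270 -> 0
FD 13: (-5,0) -> (8,0) [heading=0, draw]
Final: pos=(8,0), heading=0, 3 segment(s) drawn
Waypoints (4 total):
(0, 0)
(8, 0)
(-5, 0)
(8, 0)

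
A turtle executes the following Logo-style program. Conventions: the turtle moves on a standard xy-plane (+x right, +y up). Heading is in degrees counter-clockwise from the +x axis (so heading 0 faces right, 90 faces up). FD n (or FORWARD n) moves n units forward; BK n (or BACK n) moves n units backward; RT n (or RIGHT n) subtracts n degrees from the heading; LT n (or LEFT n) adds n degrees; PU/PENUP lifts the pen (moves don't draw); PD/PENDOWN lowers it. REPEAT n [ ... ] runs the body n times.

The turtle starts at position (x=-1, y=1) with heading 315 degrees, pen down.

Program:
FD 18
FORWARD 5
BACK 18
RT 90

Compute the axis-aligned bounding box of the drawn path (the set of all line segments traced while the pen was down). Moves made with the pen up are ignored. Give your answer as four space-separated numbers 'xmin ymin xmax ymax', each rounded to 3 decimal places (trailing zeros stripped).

Answer: -1 -15.263 15.263 1

Derivation:
Executing turtle program step by step:
Start: pos=(-1,1), heading=315, pen down
FD 18: (-1,1) -> (11.728,-11.728) [heading=315, draw]
FD 5: (11.728,-11.728) -> (15.263,-15.263) [heading=315, draw]
BK 18: (15.263,-15.263) -> (2.536,-2.536) [heading=315, draw]
RT 90: heading 315 -> 225
Final: pos=(2.536,-2.536), heading=225, 3 segment(s) drawn

Segment endpoints: x in {-1, 2.536, 11.728, 15.263}, y in {-15.263, -11.728, -2.536, 1}
xmin=-1, ymin=-15.263, xmax=15.263, ymax=1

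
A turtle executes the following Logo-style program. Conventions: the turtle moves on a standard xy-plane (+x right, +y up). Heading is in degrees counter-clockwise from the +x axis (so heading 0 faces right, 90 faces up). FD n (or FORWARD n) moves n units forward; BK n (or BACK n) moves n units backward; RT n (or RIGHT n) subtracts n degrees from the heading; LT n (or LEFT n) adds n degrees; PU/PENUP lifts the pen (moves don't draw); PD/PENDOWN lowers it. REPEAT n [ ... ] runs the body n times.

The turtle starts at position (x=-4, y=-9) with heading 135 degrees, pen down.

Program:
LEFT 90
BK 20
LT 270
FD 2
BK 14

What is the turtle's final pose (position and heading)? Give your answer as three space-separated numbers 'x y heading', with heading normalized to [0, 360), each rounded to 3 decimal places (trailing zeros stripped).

Executing turtle program step by step:
Start: pos=(-4,-9), heading=135, pen down
LT 90: heading 135 -> 225
BK 20: (-4,-9) -> (10.142,5.142) [heading=225, draw]
LT 270: heading 225 -> 135
FD 2: (10.142,5.142) -> (8.728,6.556) [heading=135, draw]
BK 14: (8.728,6.556) -> (18.627,-3.343) [heading=135, draw]
Final: pos=(18.627,-3.343), heading=135, 3 segment(s) drawn

Answer: 18.627 -3.343 135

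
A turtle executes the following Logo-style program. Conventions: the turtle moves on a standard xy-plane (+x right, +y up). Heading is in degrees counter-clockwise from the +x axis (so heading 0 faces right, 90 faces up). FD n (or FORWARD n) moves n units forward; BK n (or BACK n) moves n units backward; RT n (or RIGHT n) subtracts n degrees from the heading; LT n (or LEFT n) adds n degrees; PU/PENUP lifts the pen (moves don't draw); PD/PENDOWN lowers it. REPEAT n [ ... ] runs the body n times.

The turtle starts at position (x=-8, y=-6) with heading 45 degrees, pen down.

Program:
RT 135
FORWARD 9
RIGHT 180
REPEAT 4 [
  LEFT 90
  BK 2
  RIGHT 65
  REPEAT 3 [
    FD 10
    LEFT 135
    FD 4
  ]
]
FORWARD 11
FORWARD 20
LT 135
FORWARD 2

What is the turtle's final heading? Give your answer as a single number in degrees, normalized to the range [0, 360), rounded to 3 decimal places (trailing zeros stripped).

Answer: 145

Derivation:
Executing turtle program step by step:
Start: pos=(-8,-6), heading=45, pen down
RT 135: heading 45 -> 270
FD 9: (-8,-6) -> (-8,-15) [heading=270, draw]
RT 180: heading 270 -> 90
REPEAT 4 [
  -- iteration 1/4 --
  LT 90: heading 90 -> 180
  BK 2: (-8,-15) -> (-6,-15) [heading=180, draw]
  RT 65: heading 180 -> 115
  REPEAT 3 [
    -- iteration 1/3 --
    FD 10: (-6,-15) -> (-10.226,-5.937) [heading=115, draw]
    LT 135: heading 115 -> 250
    FD 4: (-10.226,-5.937) -> (-11.594,-9.696) [heading=250, draw]
    -- iteration 2/3 --
    FD 10: (-11.594,-9.696) -> (-15.014,-19.093) [heading=250, draw]
    LT 135: heading 250 -> 25
    FD 4: (-15.014,-19.093) -> (-11.389,-17.402) [heading=25, draw]
    -- iteration 3/3 --
    FD 10: (-11.389,-17.402) -> (-2.326,-13.176) [heading=25, draw]
    LT 135: heading 25 -> 160
    FD 4: (-2.326,-13.176) -> (-6.085,-11.808) [heading=160, draw]
  ]
  -- iteration 2/4 --
  LT 90: heading 160 -> 250
  BK 2: (-6.085,-11.808) -> (-5.401,-9.928) [heading=250, draw]
  RT 65: heading 250 -> 185
  REPEAT 3 [
    -- iteration 1/3 --
    FD 10: (-5.401,-9.928) -> (-15.363,-10.8) [heading=185, draw]
    LT 135: heading 185 -> 320
    FD 4: (-15.363,-10.8) -> (-12.299,-13.371) [heading=320, draw]
    -- iteration 2/3 --
    FD 10: (-12.299,-13.371) -> (-4.638,-19.799) [heading=320, draw]
    LT 135: heading 320 -> 95
    FD 4: (-4.638,-19.799) -> (-4.987,-15.814) [heading=95, draw]
    -- iteration 3/3 --
    FD 10: (-4.987,-15.814) -> (-5.858,-5.852) [heading=95, draw]
    LT 135: heading 95 -> 230
    FD 4: (-5.858,-5.852) -> (-8.43,-8.917) [heading=230, draw]
  ]
  -- iteration 3/4 --
  LT 90: heading 230 -> 320
  BK 2: (-8.43,-8.917) -> (-9.962,-7.631) [heading=320, draw]
  RT 65: heading 320 -> 255
  REPEAT 3 [
    -- iteration 1/3 --
    FD 10: (-9.962,-7.631) -> (-12.55,-17.29) [heading=255, draw]
    LT 135: heading 255 -> 30
    FD 4: (-12.55,-17.29) -> (-9.086,-15.29) [heading=30, draw]
    -- iteration 2/3 --
    FD 10: (-9.086,-15.29) -> (-0.425,-10.29) [heading=30, draw]
    LT 135: heading 30 -> 165
    FD 4: (-0.425,-10.29) -> (-4.289,-9.255) [heading=165, draw]
    -- iteration 3/3 --
    FD 10: (-4.289,-9.255) -> (-13.948,-6.667) [heading=165, draw]
    LT 135: heading 165 -> 300
    FD 4: (-13.948,-6.667) -> (-11.948,-10.131) [heading=300, draw]
  ]
  -- iteration 4/4 --
  LT 90: heading 300 -> 30
  BK 2: (-11.948,-10.131) -> (-13.68,-11.131) [heading=30, draw]
  RT 65: heading 30 -> 325
  REPEAT 3 [
    -- iteration 1/3 --
    FD 10: (-13.68,-11.131) -> (-5.489,-16.867) [heading=325, draw]
    LT 135: heading 325 -> 100
    FD 4: (-5.489,-16.867) -> (-6.184,-12.927) [heading=100, draw]
    -- iteration 2/3 --
    FD 10: (-6.184,-12.927) -> (-7.92,-3.079) [heading=100, draw]
    LT 135: heading 100 -> 235
    FD 4: (-7.92,-3.079) -> (-10.214,-6.356) [heading=235, draw]
    -- iteration 3/3 --
    FD 10: (-10.214,-6.356) -> (-15.95,-14.547) [heading=235, draw]
    LT 135: heading 235 -> 10
    FD 4: (-15.95,-14.547) -> (-12.011,-13.853) [heading=10, draw]
  ]
]
FD 11: (-12.011,-13.853) -> (-1.178,-11.943) [heading=10, draw]
FD 20: (-1.178,-11.943) -> (18.518,-8.47) [heading=10, draw]
LT 135: heading 10 -> 145
FD 2: (18.518,-8.47) -> (16.88,-7.323) [heading=145, draw]
Final: pos=(16.88,-7.323), heading=145, 32 segment(s) drawn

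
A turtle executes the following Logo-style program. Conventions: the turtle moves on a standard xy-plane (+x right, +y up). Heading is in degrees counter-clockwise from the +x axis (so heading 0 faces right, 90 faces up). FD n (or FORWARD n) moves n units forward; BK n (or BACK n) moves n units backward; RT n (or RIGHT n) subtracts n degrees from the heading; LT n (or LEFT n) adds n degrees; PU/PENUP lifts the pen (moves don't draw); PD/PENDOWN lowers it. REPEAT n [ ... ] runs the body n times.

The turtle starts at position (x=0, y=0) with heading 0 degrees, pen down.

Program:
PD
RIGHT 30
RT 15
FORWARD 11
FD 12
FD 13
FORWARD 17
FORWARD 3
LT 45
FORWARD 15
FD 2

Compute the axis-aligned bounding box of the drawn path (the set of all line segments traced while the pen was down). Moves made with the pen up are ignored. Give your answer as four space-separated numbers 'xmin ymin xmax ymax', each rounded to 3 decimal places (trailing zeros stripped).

Answer: 0 -39.598 56.598 0

Derivation:
Executing turtle program step by step:
Start: pos=(0,0), heading=0, pen down
PD: pen down
RT 30: heading 0 -> 330
RT 15: heading 330 -> 315
FD 11: (0,0) -> (7.778,-7.778) [heading=315, draw]
FD 12: (7.778,-7.778) -> (16.263,-16.263) [heading=315, draw]
FD 13: (16.263,-16.263) -> (25.456,-25.456) [heading=315, draw]
FD 17: (25.456,-25.456) -> (37.477,-37.477) [heading=315, draw]
FD 3: (37.477,-37.477) -> (39.598,-39.598) [heading=315, draw]
LT 45: heading 315 -> 0
FD 15: (39.598,-39.598) -> (54.598,-39.598) [heading=0, draw]
FD 2: (54.598,-39.598) -> (56.598,-39.598) [heading=0, draw]
Final: pos=(56.598,-39.598), heading=0, 7 segment(s) drawn

Segment endpoints: x in {0, 7.778, 16.263, 25.456, 37.477, 39.598, 54.598, 56.598}, y in {-39.598, -37.477, -25.456, -16.263, -7.778, 0}
xmin=0, ymin=-39.598, xmax=56.598, ymax=0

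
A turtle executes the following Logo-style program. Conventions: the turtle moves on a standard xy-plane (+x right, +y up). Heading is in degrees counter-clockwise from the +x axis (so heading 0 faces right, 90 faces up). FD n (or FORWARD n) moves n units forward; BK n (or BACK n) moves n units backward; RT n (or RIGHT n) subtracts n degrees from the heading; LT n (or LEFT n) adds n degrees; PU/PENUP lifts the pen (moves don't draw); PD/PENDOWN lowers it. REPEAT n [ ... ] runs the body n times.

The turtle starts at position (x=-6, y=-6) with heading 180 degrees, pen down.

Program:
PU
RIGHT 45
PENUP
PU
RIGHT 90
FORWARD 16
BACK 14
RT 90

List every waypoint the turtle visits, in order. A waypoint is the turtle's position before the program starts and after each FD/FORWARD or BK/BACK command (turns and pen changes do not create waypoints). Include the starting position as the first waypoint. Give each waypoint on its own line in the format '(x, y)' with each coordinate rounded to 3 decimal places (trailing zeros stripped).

Answer: (-6, -6)
(5.314, 5.314)
(-4.586, -4.586)

Derivation:
Executing turtle program step by step:
Start: pos=(-6,-6), heading=180, pen down
PU: pen up
RT 45: heading 180 -> 135
PU: pen up
PU: pen up
RT 90: heading 135 -> 45
FD 16: (-6,-6) -> (5.314,5.314) [heading=45, move]
BK 14: (5.314,5.314) -> (-4.586,-4.586) [heading=45, move]
RT 90: heading 45 -> 315
Final: pos=(-4.586,-4.586), heading=315, 0 segment(s) drawn
Waypoints (3 total):
(-6, -6)
(5.314, 5.314)
(-4.586, -4.586)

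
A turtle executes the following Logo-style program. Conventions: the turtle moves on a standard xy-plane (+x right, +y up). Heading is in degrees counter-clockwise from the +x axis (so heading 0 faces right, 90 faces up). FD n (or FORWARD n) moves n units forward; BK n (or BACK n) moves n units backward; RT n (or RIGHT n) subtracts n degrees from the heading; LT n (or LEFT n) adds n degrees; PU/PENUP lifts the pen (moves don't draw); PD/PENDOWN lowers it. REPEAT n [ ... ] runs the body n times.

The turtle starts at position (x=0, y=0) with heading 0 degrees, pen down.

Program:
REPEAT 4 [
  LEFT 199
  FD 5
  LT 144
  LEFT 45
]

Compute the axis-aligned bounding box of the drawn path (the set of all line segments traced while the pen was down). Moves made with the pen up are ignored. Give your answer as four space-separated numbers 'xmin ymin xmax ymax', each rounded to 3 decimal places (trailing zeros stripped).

Executing turtle program step by step:
Start: pos=(0,0), heading=0, pen down
REPEAT 4 [
  -- iteration 1/4 --
  LT 199: heading 0 -> 199
  FD 5: (0,0) -> (-4.728,-1.628) [heading=199, draw]
  LT 144: heading 199 -> 343
  LT 45: heading 343 -> 28
  -- iteration 2/4 --
  LT 199: heading 28 -> 227
  FD 5: (-4.728,-1.628) -> (-8.138,-5.285) [heading=227, draw]
  LT 144: heading 227 -> 11
  LT 45: heading 11 -> 56
  -- iteration 3/4 --
  LT 199: heading 56 -> 255
  FD 5: (-8.138,-5.285) -> (-9.432,-10.114) [heading=255, draw]
  LT 144: heading 255 -> 39
  LT 45: heading 39 -> 84
  -- iteration 4/4 --
  LT 199: heading 84 -> 283
  FD 5: (-9.432,-10.114) -> (-8.307,-14.986) [heading=283, draw]
  LT 144: heading 283 -> 67
  LT 45: heading 67 -> 112
]
Final: pos=(-8.307,-14.986), heading=112, 4 segment(s) drawn

Segment endpoints: x in {-9.432, -8.307, -8.138, -4.728, 0}, y in {-14.986, -10.114, -5.285, -1.628, 0}
xmin=-9.432, ymin=-14.986, xmax=0, ymax=0

Answer: -9.432 -14.986 0 0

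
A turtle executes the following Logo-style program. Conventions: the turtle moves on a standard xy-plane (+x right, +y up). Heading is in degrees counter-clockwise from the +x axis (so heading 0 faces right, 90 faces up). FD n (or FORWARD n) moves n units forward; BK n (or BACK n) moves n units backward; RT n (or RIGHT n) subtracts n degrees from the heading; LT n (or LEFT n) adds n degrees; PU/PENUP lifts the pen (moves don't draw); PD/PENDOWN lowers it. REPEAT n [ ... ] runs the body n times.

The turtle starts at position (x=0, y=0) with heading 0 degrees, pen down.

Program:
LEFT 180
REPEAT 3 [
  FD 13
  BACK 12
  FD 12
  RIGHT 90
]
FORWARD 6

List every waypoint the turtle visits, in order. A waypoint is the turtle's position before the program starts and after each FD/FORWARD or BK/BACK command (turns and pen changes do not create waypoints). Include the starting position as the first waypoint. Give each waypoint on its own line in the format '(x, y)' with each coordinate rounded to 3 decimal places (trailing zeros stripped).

Answer: (0, 0)
(-13, 0)
(-1, 0)
(-13, 0)
(-13, 13)
(-13, 1)
(-13, 13)
(0, 13)
(-12, 13)
(0, 13)
(0, 7)

Derivation:
Executing turtle program step by step:
Start: pos=(0,0), heading=0, pen down
LT 180: heading 0 -> 180
REPEAT 3 [
  -- iteration 1/3 --
  FD 13: (0,0) -> (-13,0) [heading=180, draw]
  BK 12: (-13,0) -> (-1,0) [heading=180, draw]
  FD 12: (-1,0) -> (-13,0) [heading=180, draw]
  RT 90: heading 180 -> 90
  -- iteration 2/3 --
  FD 13: (-13,0) -> (-13,13) [heading=90, draw]
  BK 12: (-13,13) -> (-13,1) [heading=90, draw]
  FD 12: (-13,1) -> (-13,13) [heading=90, draw]
  RT 90: heading 90 -> 0
  -- iteration 3/3 --
  FD 13: (-13,13) -> (0,13) [heading=0, draw]
  BK 12: (0,13) -> (-12,13) [heading=0, draw]
  FD 12: (-12,13) -> (0,13) [heading=0, draw]
  RT 90: heading 0 -> 270
]
FD 6: (0,13) -> (0,7) [heading=270, draw]
Final: pos=(0,7), heading=270, 10 segment(s) drawn
Waypoints (11 total):
(0, 0)
(-13, 0)
(-1, 0)
(-13, 0)
(-13, 13)
(-13, 1)
(-13, 13)
(0, 13)
(-12, 13)
(0, 13)
(0, 7)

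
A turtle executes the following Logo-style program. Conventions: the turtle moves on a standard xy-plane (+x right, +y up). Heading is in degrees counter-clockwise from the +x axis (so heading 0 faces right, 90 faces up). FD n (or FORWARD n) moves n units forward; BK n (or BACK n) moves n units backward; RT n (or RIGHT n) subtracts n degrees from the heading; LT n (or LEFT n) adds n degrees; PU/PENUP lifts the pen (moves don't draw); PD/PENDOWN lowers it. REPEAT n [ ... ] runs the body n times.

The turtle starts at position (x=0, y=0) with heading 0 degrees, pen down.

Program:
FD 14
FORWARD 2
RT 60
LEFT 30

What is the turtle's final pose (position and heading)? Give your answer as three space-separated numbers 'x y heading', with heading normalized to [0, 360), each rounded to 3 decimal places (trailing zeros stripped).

Executing turtle program step by step:
Start: pos=(0,0), heading=0, pen down
FD 14: (0,0) -> (14,0) [heading=0, draw]
FD 2: (14,0) -> (16,0) [heading=0, draw]
RT 60: heading 0 -> 300
LT 30: heading 300 -> 330
Final: pos=(16,0), heading=330, 2 segment(s) drawn

Answer: 16 0 330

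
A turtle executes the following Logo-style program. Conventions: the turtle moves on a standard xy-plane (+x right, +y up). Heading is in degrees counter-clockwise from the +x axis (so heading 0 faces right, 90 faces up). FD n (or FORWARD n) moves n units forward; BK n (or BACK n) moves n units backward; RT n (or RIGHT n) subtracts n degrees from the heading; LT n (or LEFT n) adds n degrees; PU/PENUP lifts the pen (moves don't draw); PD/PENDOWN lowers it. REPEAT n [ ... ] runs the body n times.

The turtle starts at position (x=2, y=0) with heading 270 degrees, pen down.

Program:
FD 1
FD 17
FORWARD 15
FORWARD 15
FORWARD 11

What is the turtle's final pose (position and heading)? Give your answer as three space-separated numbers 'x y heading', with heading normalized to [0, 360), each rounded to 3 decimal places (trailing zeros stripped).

Answer: 2 -59 270

Derivation:
Executing turtle program step by step:
Start: pos=(2,0), heading=270, pen down
FD 1: (2,0) -> (2,-1) [heading=270, draw]
FD 17: (2,-1) -> (2,-18) [heading=270, draw]
FD 15: (2,-18) -> (2,-33) [heading=270, draw]
FD 15: (2,-33) -> (2,-48) [heading=270, draw]
FD 11: (2,-48) -> (2,-59) [heading=270, draw]
Final: pos=(2,-59), heading=270, 5 segment(s) drawn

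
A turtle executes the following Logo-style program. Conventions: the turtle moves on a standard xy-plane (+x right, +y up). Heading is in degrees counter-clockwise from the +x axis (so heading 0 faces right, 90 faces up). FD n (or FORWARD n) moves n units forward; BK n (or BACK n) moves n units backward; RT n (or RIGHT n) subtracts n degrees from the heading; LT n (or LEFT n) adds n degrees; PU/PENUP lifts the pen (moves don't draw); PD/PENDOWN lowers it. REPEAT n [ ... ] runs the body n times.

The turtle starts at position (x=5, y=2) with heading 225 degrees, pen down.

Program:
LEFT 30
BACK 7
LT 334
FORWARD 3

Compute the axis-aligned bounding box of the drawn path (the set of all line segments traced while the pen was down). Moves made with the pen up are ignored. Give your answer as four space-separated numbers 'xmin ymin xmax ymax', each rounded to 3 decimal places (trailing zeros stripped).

Answer: 4.844 2 6.812 8.761

Derivation:
Executing turtle program step by step:
Start: pos=(5,2), heading=225, pen down
LT 30: heading 225 -> 255
BK 7: (5,2) -> (6.812,8.761) [heading=255, draw]
LT 334: heading 255 -> 229
FD 3: (6.812,8.761) -> (4.844,6.497) [heading=229, draw]
Final: pos=(4.844,6.497), heading=229, 2 segment(s) drawn

Segment endpoints: x in {4.844, 5, 6.812}, y in {2, 6.497, 8.761}
xmin=4.844, ymin=2, xmax=6.812, ymax=8.761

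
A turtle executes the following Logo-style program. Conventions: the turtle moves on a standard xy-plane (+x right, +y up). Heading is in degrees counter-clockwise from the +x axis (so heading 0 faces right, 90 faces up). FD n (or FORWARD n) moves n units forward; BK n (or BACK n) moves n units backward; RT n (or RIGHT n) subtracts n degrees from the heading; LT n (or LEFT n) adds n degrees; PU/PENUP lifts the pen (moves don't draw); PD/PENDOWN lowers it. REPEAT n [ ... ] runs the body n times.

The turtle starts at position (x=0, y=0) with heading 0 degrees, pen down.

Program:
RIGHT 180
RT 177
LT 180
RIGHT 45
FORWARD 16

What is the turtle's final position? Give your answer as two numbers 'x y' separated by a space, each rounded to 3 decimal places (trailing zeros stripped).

Executing turtle program step by step:
Start: pos=(0,0), heading=0, pen down
RT 180: heading 0 -> 180
RT 177: heading 180 -> 3
LT 180: heading 3 -> 183
RT 45: heading 183 -> 138
FD 16: (0,0) -> (-11.89,10.706) [heading=138, draw]
Final: pos=(-11.89,10.706), heading=138, 1 segment(s) drawn

Answer: -11.89 10.706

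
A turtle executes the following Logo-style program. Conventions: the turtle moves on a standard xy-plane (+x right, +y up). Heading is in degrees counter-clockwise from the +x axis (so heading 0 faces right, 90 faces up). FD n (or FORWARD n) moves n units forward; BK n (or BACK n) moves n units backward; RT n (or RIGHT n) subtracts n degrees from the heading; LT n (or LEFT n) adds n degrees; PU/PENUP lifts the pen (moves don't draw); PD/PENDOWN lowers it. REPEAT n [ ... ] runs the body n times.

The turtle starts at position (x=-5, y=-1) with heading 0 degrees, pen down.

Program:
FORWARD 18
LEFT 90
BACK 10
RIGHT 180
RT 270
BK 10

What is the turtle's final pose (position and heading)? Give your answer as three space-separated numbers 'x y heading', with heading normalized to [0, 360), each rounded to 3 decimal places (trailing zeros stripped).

Executing turtle program step by step:
Start: pos=(-5,-1), heading=0, pen down
FD 18: (-5,-1) -> (13,-1) [heading=0, draw]
LT 90: heading 0 -> 90
BK 10: (13,-1) -> (13,-11) [heading=90, draw]
RT 180: heading 90 -> 270
RT 270: heading 270 -> 0
BK 10: (13,-11) -> (3,-11) [heading=0, draw]
Final: pos=(3,-11), heading=0, 3 segment(s) drawn

Answer: 3 -11 0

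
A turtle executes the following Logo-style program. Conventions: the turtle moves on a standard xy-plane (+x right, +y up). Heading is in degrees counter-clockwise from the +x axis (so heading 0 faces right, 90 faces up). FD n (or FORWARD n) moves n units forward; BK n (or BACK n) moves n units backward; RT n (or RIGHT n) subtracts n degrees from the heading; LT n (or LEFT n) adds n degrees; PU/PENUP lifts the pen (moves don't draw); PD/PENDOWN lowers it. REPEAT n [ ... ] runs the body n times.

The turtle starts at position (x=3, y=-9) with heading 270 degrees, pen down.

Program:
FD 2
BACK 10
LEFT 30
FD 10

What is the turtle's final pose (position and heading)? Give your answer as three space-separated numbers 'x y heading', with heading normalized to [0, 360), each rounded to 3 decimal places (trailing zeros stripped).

Answer: 8 -9.66 300

Derivation:
Executing turtle program step by step:
Start: pos=(3,-9), heading=270, pen down
FD 2: (3,-9) -> (3,-11) [heading=270, draw]
BK 10: (3,-11) -> (3,-1) [heading=270, draw]
LT 30: heading 270 -> 300
FD 10: (3,-1) -> (8,-9.66) [heading=300, draw]
Final: pos=(8,-9.66), heading=300, 3 segment(s) drawn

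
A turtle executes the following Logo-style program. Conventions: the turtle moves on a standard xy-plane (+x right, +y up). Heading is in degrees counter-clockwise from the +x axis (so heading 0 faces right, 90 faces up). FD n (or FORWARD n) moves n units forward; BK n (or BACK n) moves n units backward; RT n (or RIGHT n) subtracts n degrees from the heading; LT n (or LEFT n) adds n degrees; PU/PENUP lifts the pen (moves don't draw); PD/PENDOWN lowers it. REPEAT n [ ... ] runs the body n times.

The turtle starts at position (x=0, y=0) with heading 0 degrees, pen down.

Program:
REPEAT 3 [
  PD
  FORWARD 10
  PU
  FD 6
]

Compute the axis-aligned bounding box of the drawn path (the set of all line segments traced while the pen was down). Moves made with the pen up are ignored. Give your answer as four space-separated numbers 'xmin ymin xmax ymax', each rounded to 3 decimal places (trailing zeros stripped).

Executing turtle program step by step:
Start: pos=(0,0), heading=0, pen down
REPEAT 3 [
  -- iteration 1/3 --
  PD: pen down
  FD 10: (0,0) -> (10,0) [heading=0, draw]
  PU: pen up
  FD 6: (10,0) -> (16,0) [heading=0, move]
  -- iteration 2/3 --
  PD: pen down
  FD 10: (16,0) -> (26,0) [heading=0, draw]
  PU: pen up
  FD 6: (26,0) -> (32,0) [heading=0, move]
  -- iteration 3/3 --
  PD: pen down
  FD 10: (32,0) -> (42,0) [heading=0, draw]
  PU: pen up
  FD 6: (42,0) -> (48,0) [heading=0, move]
]
Final: pos=(48,0), heading=0, 3 segment(s) drawn

Segment endpoints: x in {0, 10, 16, 26, 32, 42}, y in {0}
xmin=0, ymin=0, xmax=42, ymax=0

Answer: 0 0 42 0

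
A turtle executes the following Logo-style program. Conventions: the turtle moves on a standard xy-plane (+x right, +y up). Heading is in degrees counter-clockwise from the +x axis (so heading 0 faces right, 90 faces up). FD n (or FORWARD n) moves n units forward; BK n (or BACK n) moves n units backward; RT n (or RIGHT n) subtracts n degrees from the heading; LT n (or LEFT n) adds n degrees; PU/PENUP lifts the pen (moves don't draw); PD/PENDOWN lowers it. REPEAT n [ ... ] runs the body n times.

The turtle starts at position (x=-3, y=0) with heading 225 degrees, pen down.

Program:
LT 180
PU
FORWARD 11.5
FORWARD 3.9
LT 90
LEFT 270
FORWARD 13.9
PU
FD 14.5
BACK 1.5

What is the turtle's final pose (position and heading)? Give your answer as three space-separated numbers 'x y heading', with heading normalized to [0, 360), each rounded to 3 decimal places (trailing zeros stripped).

Executing turtle program step by step:
Start: pos=(-3,0), heading=225, pen down
LT 180: heading 225 -> 45
PU: pen up
FD 11.5: (-3,0) -> (5.132,8.132) [heading=45, move]
FD 3.9: (5.132,8.132) -> (7.889,10.889) [heading=45, move]
LT 90: heading 45 -> 135
LT 270: heading 135 -> 45
FD 13.9: (7.889,10.889) -> (17.718,20.718) [heading=45, move]
PU: pen up
FD 14.5: (17.718,20.718) -> (27.971,30.971) [heading=45, move]
BK 1.5: (27.971,30.971) -> (26.911,29.911) [heading=45, move]
Final: pos=(26.911,29.911), heading=45, 0 segment(s) drawn

Answer: 26.911 29.911 45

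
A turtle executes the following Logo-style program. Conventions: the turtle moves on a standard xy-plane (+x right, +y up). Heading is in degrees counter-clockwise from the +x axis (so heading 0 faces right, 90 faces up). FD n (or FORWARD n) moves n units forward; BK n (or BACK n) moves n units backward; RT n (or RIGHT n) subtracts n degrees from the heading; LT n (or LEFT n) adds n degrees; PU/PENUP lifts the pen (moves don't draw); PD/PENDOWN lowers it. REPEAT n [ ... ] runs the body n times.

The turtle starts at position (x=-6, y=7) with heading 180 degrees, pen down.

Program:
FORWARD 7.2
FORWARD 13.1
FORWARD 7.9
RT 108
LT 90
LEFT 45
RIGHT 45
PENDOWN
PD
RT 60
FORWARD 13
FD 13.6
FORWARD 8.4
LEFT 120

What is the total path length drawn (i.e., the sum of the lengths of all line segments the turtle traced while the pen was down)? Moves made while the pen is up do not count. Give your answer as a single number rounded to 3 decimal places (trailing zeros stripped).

Executing turtle program step by step:
Start: pos=(-6,7), heading=180, pen down
FD 7.2: (-6,7) -> (-13.2,7) [heading=180, draw]
FD 13.1: (-13.2,7) -> (-26.3,7) [heading=180, draw]
FD 7.9: (-26.3,7) -> (-34.2,7) [heading=180, draw]
RT 108: heading 180 -> 72
LT 90: heading 72 -> 162
LT 45: heading 162 -> 207
RT 45: heading 207 -> 162
PD: pen down
PD: pen down
RT 60: heading 162 -> 102
FD 13: (-34.2,7) -> (-36.903,19.716) [heading=102, draw]
FD 13.6: (-36.903,19.716) -> (-39.73,33.019) [heading=102, draw]
FD 8.4: (-39.73,33.019) -> (-41.477,41.235) [heading=102, draw]
LT 120: heading 102 -> 222
Final: pos=(-41.477,41.235), heading=222, 6 segment(s) drawn

Segment lengths:
  seg 1: (-6,7) -> (-13.2,7), length = 7.2
  seg 2: (-13.2,7) -> (-26.3,7), length = 13.1
  seg 3: (-26.3,7) -> (-34.2,7), length = 7.9
  seg 4: (-34.2,7) -> (-36.903,19.716), length = 13
  seg 5: (-36.903,19.716) -> (-39.73,33.019), length = 13.6
  seg 6: (-39.73,33.019) -> (-41.477,41.235), length = 8.4
Total = 63.2

Answer: 63.2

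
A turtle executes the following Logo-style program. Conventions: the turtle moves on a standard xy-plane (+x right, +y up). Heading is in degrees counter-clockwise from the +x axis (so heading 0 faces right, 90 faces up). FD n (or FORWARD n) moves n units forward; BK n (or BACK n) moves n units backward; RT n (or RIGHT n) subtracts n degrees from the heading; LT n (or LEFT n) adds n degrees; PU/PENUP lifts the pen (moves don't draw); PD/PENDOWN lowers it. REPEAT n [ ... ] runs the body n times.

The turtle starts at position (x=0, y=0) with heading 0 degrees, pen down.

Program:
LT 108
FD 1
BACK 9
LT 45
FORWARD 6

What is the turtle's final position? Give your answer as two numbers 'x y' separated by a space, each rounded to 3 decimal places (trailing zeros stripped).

Answer: -2.874 -4.885

Derivation:
Executing turtle program step by step:
Start: pos=(0,0), heading=0, pen down
LT 108: heading 0 -> 108
FD 1: (0,0) -> (-0.309,0.951) [heading=108, draw]
BK 9: (-0.309,0.951) -> (2.472,-7.608) [heading=108, draw]
LT 45: heading 108 -> 153
FD 6: (2.472,-7.608) -> (-2.874,-4.885) [heading=153, draw]
Final: pos=(-2.874,-4.885), heading=153, 3 segment(s) drawn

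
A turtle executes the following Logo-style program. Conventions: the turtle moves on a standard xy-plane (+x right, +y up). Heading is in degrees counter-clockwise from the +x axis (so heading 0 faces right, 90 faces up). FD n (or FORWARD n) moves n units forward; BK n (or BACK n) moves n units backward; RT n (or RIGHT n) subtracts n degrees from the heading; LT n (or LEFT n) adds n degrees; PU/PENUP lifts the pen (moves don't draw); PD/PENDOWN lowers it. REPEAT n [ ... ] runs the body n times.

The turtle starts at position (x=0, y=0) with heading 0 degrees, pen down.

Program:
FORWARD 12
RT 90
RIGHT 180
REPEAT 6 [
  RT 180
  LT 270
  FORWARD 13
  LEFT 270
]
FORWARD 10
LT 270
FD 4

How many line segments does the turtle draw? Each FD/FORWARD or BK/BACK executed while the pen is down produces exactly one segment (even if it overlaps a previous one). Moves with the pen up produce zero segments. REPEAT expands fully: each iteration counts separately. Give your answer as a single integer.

Executing turtle program step by step:
Start: pos=(0,0), heading=0, pen down
FD 12: (0,0) -> (12,0) [heading=0, draw]
RT 90: heading 0 -> 270
RT 180: heading 270 -> 90
REPEAT 6 [
  -- iteration 1/6 --
  RT 180: heading 90 -> 270
  LT 270: heading 270 -> 180
  FD 13: (12,0) -> (-1,0) [heading=180, draw]
  LT 270: heading 180 -> 90
  -- iteration 2/6 --
  RT 180: heading 90 -> 270
  LT 270: heading 270 -> 180
  FD 13: (-1,0) -> (-14,0) [heading=180, draw]
  LT 270: heading 180 -> 90
  -- iteration 3/6 --
  RT 180: heading 90 -> 270
  LT 270: heading 270 -> 180
  FD 13: (-14,0) -> (-27,0) [heading=180, draw]
  LT 270: heading 180 -> 90
  -- iteration 4/6 --
  RT 180: heading 90 -> 270
  LT 270: heading 270 -> 180
  FD 13: (-27,0) -> (-40,0) [heading=180, draw]
  LT 270: heading 180 -> 90
  -- iteration 5/6 --
  RT 180: heading 90 -> 270
  LT 270: heading 270 -> 180
  FD 13: (-40,0) -> (-53,0) [heading=180, draw]
  LT 270: heading 180 -> 90
  -- iteration 6/6 --
  RT 180: heading 90 -> 270
  LT 270: heading 270 -> 180
  FD 13: (-53,0) -> (-66,0) [heading=180, draw]
  LT 270: heading 180 -> 90
]
FD 10: (-66,0) -> (-66,10) [heading=90, draw]
LT 270: heading 90 -> 0
FD 4: (-66,10) -> (-62,10) [heading=0, draw]
Final: pos=(-62,10), heading=0, 9 segment(s) drawn
Segments drawn: 9

Answer: 9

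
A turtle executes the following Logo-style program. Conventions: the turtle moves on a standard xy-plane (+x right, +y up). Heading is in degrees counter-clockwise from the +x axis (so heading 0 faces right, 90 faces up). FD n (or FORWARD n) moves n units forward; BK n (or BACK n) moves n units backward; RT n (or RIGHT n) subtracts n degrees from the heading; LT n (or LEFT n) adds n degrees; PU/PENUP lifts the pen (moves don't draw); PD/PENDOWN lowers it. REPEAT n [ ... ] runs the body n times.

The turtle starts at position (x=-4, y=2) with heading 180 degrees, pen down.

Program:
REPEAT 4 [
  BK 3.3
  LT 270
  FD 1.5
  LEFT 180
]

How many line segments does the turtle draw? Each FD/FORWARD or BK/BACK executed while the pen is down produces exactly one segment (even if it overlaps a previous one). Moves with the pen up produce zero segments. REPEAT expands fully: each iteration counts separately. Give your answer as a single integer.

Answer: 8

Derivation:
Executing turtle program step by step:
Start: pos=(-4,2), heading=180, pen down
REPEAT 4 [
  -- iteration 1/4 --
  BK 3.3: (-4,2) -> (-0.7,2) [heading=180, draw]
  LT 270: heading 180 -> 90
  FD 1.5: (-0.7,2) -> (-0.7,3.5) [heading=90, draw]
  LT 180: heading 90 -> 270
  -- iteration 2/4 --
  BK 3.3: (-0.7,3.5) -> (-0.7,6.8) [heading=270, draw]
  LT 270: heading 270 -> 180
  FD 1.5: (-0.7,6.8) -> (-2.2,6.8) [heading=180, draw]
  LT 180: heading 180 -> 0
  -- iteration 3/4 --
  BK 3.3: (-2.2,6.8) -> (-5.5,6.8) [heading=0, draw]
  LT 270: heading 0 -> 270
  FD 1.5: (-5.5,6.8) -> (-5.5,5.3) [heading=270, draw]
  LT 180: heading 270 -> 90
  -- iteration 4/4 --
  BK 3.3: (-5.5,5.3) -> (-5.5,2) [heading=90, draw]
  LT 270: heading 90 -> 0
  FD 1.5: (-5.5,2) -> (-4,2) [heading=0, draw]
  LT 180: heading 0 -> 180
]
Final: pos=(-4,2), heading=180, 8 segment(s) drawn
Segments drawn: 8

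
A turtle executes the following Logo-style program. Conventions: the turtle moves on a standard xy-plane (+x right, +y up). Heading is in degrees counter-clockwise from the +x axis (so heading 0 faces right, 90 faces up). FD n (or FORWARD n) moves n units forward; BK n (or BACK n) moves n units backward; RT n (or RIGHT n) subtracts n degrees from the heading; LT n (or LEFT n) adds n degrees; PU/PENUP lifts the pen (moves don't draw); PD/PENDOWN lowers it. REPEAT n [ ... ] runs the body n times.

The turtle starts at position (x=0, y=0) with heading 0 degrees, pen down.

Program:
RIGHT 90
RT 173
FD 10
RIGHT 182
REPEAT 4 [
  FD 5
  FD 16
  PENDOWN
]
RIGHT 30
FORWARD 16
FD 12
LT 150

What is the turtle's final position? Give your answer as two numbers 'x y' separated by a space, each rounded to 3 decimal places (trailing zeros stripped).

Answer: -5.731 -99.132

Derivation:
Executing turtle program step by step:
Start: pos=(0,0), heading=0, pen down
RT 90: heading 0 -> 270
RT 173: heading 270 -> 97
FD 10: (0,0) -> (-1.219,9.925) [heading=97, draw]
RT 182: heading 97 -> 275
REPEAT 4 [
  -- iteration 1/4 --
  FD 5: (-1.219,9.925) -> (-0.783,4.944) [heading=275, draw]
  FD 16: (-0.783,4.944) -> (0.612,-10.995) [heading=275, draw]
  PD: pen down
  -- iteration 2/4 --
  FD 5: (0.612,-10.995) -> (1.047,-15.976) [heading=275, draw]
  FD 16: (1.047,-15.976) -> (2.442,-31.915) [heading=275, draw]
  PD: pen down
  -- iteration 3/4 --
  FD 5: (2.442,-31.915) -> (2.878,-36.896) [heading=275, draw]
  FD 16: (2.878,-36.896) -> (4.272,-52.835) [heading=275, draw]
  PD: pen down
  -- iteration 4/4 --
  FD 5: (4.272,-52.835) -> (4.708,-57.816) [heading=275, draw]
  FD 16: (4.708,-57.816) -> (6.102,-73.755) [heading=275, draw]
  PD: pen down
]
RT 30: heading 275 -> 245
FD 16: (6.102,-73.755) -> (-0.66,-88.256) [heading=245, draw]
FD 12: (-0.66,-88.256) -> (-5.731,-99.132) [heading=245, draw]
LT 150: heading 245 -> 35
Final: pos=(-5.731,-99.132), heading=35, 11 segment(s) drawn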